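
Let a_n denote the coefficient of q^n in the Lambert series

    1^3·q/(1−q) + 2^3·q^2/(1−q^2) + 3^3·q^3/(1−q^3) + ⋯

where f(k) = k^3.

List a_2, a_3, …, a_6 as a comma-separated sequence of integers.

9, 28, 73, 126, 252

q^2  k|2↦f(k): 2:8 1:1  a_2=9
[q^3] f(3)=27,f(1)=1 ⇒ 28
d|4:{1,2,4}  Σf=1+8+64=73
[q^5] f(1)=1,f(5)=125 ⇒ 126
n=6: 6·1 3·2 2·3 1·6  f→[216+27+8+1]=252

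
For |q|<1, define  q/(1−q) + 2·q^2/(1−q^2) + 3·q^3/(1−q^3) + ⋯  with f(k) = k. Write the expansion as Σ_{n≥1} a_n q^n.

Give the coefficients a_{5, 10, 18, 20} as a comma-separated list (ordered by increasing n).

6, 18, 39, 42

n=5: 5·1 1·5  f→[5+1]=6
[q^10] f(10)=10,f(5)=5,f(2)=2,f(1)=1 ⇒ 18
[q^18] f(1)=1,f(2)=2,f(3)=3,f(6)=6,f(9)=9,f(18)=18 ⇒ 39
d|20:{1,2,4,5,10,20}  Σf=1+2+4+5+10+20=42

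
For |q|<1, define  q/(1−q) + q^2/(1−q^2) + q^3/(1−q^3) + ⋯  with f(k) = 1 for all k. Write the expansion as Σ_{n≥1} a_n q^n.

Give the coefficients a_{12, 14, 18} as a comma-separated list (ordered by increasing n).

d|12:{12,6,4,3,2,1}  Σf=1+1+1+1+1+1=6
q^14  k|14↦f(k): 14:1 7:1 2:1 1:1  a_14=4
[q^18] f(18)=1,f(9)=1,f(6)=1,f(3)=1,f(2)=1,f(1)=1 ⇒ 6

6, 4, 6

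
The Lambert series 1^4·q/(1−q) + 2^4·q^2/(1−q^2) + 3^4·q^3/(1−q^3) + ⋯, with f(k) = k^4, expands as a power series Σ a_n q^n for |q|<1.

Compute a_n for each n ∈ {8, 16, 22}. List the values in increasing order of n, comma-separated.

4369, 69905, 248914

n=8: 1·8 2·4 4·2 8·1  f→[1+16+256+4096]=4369
q^16  k|16↦f(k): 16:65536 8:4096 4:256 2:16 1:1  a_16=69905
n=22: 1·22 2·11 11·2 22·1  f→[1+16+14641+234256]=248914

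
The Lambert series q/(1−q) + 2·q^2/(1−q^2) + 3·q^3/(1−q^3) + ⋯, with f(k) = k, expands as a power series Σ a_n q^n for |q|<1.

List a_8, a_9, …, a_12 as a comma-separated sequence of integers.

15, 13, 18, 12, 28

n=8: 8·1 4·2 2·4 1·8  f→[8+4+2+1]=15
n=9: 1·9 3·3 9·1  f→[1+3+9]=13
q^10  k|10↦f(k): 1:1 2:2 5:5 10:10  a_10=18
d|11:{1,11}  Σf=1+11=12
d|12:{12,6,4,3,2,1}  Σf=12+6+4+3+2+1=28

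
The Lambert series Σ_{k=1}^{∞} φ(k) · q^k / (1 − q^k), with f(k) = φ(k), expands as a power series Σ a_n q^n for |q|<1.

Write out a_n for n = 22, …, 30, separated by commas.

d|22:{22,11,2,1}  Σφ=10+10+1+1=22
[q^23] φ(23)=22,φ(1)=1 ⇒ 23
[q^24] φ(24)=8,φ(12)=4,φ(8)=4,φ(6)=2,φ(4)=2,φ(3)=2,φ(2)=1,φ(1)=1 ⇒ 24
n=25: 1·25 5·5 25·1  φ→[1+4+20]=25
q^26  k|26↦φ(k): 1:1 2:1 13:12 26:12  a_26=26
d|27:{27,9,3,1}  Σφ=18+6+2+1=27
[q^28] φ(28)=12,φ(14)=6,φ(7)=6,φ(4)=2,φ(2)=1,φ(1)=1 ⇒ 28
n=29: 29·1 1·29  φ→[28+1]=29
d|30:{30,15,10,6,5,3,2,1}  Σφ=8+8+4+2+4+2+1+1=30

22, 23, 24, 25, 26, 27, 28, 29, 30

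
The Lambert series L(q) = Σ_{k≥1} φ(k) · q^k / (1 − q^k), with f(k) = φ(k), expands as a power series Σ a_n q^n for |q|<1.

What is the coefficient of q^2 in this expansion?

[q^2] φ(2)=1,φ(1)=1 ⇒ 2

a_2 = 2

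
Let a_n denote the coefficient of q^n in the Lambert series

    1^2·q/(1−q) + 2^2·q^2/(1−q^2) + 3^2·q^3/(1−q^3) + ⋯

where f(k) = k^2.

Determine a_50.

d|50:{50,25,10,5,2,1}  Σf=2500+625+100+25+4+1=3255

a_50 = 3255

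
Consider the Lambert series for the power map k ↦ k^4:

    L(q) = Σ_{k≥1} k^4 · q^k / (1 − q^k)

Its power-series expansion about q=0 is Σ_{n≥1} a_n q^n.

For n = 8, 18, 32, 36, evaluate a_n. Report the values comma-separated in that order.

n=8: 8·1 4·2 2·4 1·8  f→[4096+256+16+1]=4369
d|18:{1,2,3,6,9,18}  Σf=1+16+81+1296+6561+104976=112931
[q^32] f(1)=1,f(2)=16,f(4)=256,f(8)=4096,f(16)=65536,f(32)=1048576 ⇒ 1118481
d|36:{1,2,3,4,6,9,12,18,36}  Σf=1+16+81+256+1296+6561+20736+104976+1679616=1813539

4369, 112931, 1118481, 1813539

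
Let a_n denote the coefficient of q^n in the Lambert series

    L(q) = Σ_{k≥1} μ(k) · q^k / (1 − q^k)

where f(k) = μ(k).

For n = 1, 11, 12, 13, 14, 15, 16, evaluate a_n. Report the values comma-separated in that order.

1, 0, 0, 0, 0, 0, 0

d|1:{1}  Σμ=1=1
[q^11] μ(11)=-1,μ(1)=1 ⇒ 0
[q^12] μ(12)=0,μ(6)=1,μ(4)=0,μ(3)=-1,μ(2)=-1,μ(1)=1 ⇒ 0
d|13:{13,1}  Σμ=(-1)+1=0
[q^14] μ(14)=1,μ(7)=-1,μ(2)=-1,μ(1)=1 ⇒ 0
[q^15] μ(1)=1,μ(3)=-1,μ(5)=-1,μ(15)=1 ⇒ 0
n=16: 16·1 8·2 4·4 2·8 1·16  μ→[0+0+0+(-1)+1]=0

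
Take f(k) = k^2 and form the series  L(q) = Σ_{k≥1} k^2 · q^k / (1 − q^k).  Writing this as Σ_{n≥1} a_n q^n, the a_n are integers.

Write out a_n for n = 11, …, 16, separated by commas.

q^11  k|11↦f(k): 11:121 1:1  a_11=122
n=12: 1·12 2·6 3·4 4·3 6·2 12·1  f→[1+4+9+16+36+144]=210
d|13:{13,1}  Σf=169+1=170
q^14  k|14↦f(k): 14:196 7:49 2:4 1:1  a_14=250
d|15:{15,5,3,1}  Σf=225+25+9+1=260
d|16:{16,8,4,2,1}  Σf=256+64+16+4+1=341

122, 210, 170, 250, 260, 341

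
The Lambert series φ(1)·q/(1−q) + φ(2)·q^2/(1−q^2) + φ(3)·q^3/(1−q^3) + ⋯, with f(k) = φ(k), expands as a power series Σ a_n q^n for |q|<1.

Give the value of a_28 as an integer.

d|28:{28,14,7,4,2,1}  Σφ=12+6+6+2+1+1=28

a_28 = 28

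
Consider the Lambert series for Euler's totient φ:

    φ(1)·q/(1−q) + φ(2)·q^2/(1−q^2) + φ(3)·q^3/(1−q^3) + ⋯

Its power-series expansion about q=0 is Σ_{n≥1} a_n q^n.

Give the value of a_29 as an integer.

q^29  k|29↦φ(k): 29:28 1:1  a_29=29

a_29 = 29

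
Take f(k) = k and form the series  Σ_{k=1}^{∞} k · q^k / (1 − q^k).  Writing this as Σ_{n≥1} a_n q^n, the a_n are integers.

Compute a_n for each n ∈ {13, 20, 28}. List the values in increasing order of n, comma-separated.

14, 42, 56

n=13: 13·1 1·13  f→[13+1]=14
n=20: 20·1 10·2 5·4 4·5 2·10 1·20  f→[20+10+5+4+2+1]=42
d|28:{1,2,4,7,14,28}  Σf=1+2+4+7+14+28=56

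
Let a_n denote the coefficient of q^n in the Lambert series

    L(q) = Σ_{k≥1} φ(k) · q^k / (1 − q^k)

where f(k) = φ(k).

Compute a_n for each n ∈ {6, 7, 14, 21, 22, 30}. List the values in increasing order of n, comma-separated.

d|6:{6,3,2,1}  Σφ=2+2+1+1=6
q^7  k|7↦φ(k): 7:6 1:1  a_7=7
d|14:{14,7,2,1}  Σφ=6+6+1+1=14
d|21:{21,7,3,1}  Σφ=12+6+2+1=21
d|22:{1,2,11,22}  Σφ=1+1+10+10=22
n=30: 1·30 2·15 3·10 5·6 6·5 10·3 15·2 30·1  φ→[1+1+2+4+2+4+8+8]=30

6, 7, 14, 21, 22, 30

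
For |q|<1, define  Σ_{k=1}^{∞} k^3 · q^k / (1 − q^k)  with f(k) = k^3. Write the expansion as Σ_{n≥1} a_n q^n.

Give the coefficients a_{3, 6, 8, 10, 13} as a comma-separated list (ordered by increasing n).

[q^3] f(1)=1,f(3)=27 ⇒ 28
[q^6] f(1)=1,f(2)=8,f(3)=27,f(6)=216 ⇒ 252
d|8:{1,2,4,8}  Σf=1+8+64+512=585
q^10  k|10↦f(k): 1:1 2:8 5:125 10:1000  a_10=1134
n=13: 1·13 13·1  f→[1+2197]=2198

28, 252, 585, 1134, 2198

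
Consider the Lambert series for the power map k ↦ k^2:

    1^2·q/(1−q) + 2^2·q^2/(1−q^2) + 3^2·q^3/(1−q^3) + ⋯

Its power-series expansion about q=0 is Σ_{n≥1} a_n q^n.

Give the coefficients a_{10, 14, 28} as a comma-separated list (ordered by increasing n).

d|10:{1,2,5,10}  Σf=1+4+25+100=130
[q^14] f(14)=196,f(7)=49,f(2)=4,f(1)=1 ⇒ 250
n=28: 1·28 2·14 4·7 7·4 14·2 28·1  f→[1+4+16+49+196+784]=1050

130, 250, 1050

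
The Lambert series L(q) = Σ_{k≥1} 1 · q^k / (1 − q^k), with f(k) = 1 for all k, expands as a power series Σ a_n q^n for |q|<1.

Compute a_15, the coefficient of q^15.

d|15:{1,3,5,15}  Σf=1+1+1+1=4

a_15 = 4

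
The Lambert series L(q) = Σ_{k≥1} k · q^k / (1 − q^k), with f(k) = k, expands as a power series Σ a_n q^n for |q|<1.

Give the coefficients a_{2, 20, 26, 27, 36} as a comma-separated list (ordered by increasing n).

3, 42, 42, 40, 91

d|2:{1,2}  Σf=1+2=3
[q^20] f(20)=20,f(10)=10,f(5)=5,f(4)=4,f(2)=2,f(1)=1 ⇒ 42
[q^26] f(26)=26,f(13)=13,f(2)=2,f(1)=1 ⇒ 42
d|27:{1,3,9,27}  Σf=1+3+9+27=40
n=36: 1·36 2·18 3·12 4·9 6·6 9·4 12·3 18·2 36·1  f→[1+2+3+4+6+9+12+18+36]=91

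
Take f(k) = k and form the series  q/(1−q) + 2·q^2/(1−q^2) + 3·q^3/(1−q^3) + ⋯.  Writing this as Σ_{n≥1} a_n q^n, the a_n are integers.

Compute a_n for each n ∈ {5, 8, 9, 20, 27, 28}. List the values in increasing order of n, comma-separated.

6, 15, 13, 42, 40, 56

n=5: 1·5 5·1  f→[1+5]=6
n=8: 8·1 4·2 2·4 1·8  f→[8+4+2+1]=15
n=9: 1·9 3·3 9·1  f→[1+3+9]=13
q^20  k|20↦f(k): 1:1 2:2 4:4 5:5 10:10 20:20  a_20=42
q^27  k|27↦f(k): 1:1 3:3 9:9 27:27  a_27=40
[q^28] f(1)=1,f(2)=2,f(4)=4,f(7)=7,f(14)=14,f(28)=28 ⇒ 56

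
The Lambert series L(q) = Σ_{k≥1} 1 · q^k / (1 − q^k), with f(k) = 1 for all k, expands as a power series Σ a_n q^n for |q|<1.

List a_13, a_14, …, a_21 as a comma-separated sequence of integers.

n=13: 13·1 1·13  f→[1+1]=2
d|14:{1,2,7,14}  Σf=1+1+1+1=4
[q^15] f(1)=1,f(3)=1,f(5)=1,f(15)=1 ⇒ 4
n=16: 1·16 2·8 4·4 8·2 16·1  f→[1+1+1+1+1]=5
n=17: 1·17 17·1  f→[1+1]=2
d|18:{18,9,6,3,2,1}  Σf=1+1+1+1+1+1=6
q^19  k|19↦f(k): 1:1 19:1  a_19=2
n=20: 20·1 10·2 5·4 4·5 2·10 1·20  f→[1+1+1+1+1+1]=6
d|21:{21,7,3,1}  Σf=1+1+1+1=4

2, 4, 4, 5, 2, 6, 2, 6, 4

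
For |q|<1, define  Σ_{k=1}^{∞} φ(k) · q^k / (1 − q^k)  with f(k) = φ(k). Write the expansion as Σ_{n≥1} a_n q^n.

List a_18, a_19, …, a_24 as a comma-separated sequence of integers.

q^18  k|18↦φ(k): 18:6 9:6 6:2 3:2 2:1 1:1  a_18=18
q^19  k|19↦φ(k): 19:18 1:1  a_19=19
n=20: 20·1 10·2 5·4 4·5 2·10 1·20  φ→[8+4+4+2+1+1]=20
n=21: 1·21 3·7 7·3 21·1  φ→[1+2+6+12]=21
[q^22] φ(22)=10,φ(11)=10,φ(2)=1,φ(1)=1 ⇒ 22
n=23: 23·1 1·23  φ→[22+1]=23
q^24  k|24↦φ(k): 1:1 2:1 3:2 4:2 6:2 8:4 12:4 24:8  a_24=24

18, 19, 20, 21, 22, 23, 24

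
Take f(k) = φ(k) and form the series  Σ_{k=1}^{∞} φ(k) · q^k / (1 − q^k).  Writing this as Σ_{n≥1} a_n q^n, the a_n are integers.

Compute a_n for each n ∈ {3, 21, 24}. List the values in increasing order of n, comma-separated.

n=3: 1·3 3·1  φ→[1+2]=3
n=21: 1·21 3·7 7·3 21·1  φ→[1+2+6+12]=21
n=24: 1·24 2·12 3·8 4·6 6·4 8·3 12·2 24·1  φ→[1+1+2+2+2+4+4+8]=24

3, 21, 24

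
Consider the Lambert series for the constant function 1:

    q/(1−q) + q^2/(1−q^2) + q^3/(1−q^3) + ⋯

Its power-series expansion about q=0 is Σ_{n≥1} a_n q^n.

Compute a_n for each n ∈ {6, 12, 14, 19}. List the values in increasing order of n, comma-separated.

4, 6, 4, 2

n=6: 1·6 2·3 3·2 6·1  f→[1+1+1+1]=4
n=12: 1·12 2·6 3·4 4·3 6·2 12·1  f→[1+1+1+1+1+1]=6
q^14  k|14↦f(k): 1:1 2:1 7:1 14:1  a_14=4
n=19: 19·1 1·19  f→[1+1]=2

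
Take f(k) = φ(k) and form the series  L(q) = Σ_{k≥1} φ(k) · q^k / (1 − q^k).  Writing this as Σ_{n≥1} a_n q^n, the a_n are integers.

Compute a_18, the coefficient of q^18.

[q^18] φ(1)=1,φ(2)=1,φ(3)=2,φ(6)=2,φ(9)=6,φ(18)=6 ⇒ 18

a_18 = 18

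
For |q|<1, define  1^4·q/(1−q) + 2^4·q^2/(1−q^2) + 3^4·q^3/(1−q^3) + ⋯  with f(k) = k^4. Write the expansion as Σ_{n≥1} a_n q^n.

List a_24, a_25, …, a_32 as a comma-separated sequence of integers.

358258, 391251, 485554, 538084, 655746, 707282, 872644, 923522, 1118481

[q^24] f(24)=331776,f(12)=20736,f(8)=4096,f(6)=1296,f(4)=256,f(3)=81,f(2)=16,f(1)=1 ⇒ 358258
d|25:{1,5,25}  Σf=1+625+390625=391251
[q^26] f(26)=456976,f(13)=28561,f(2)=16,f(1)=1 ⇒ 485554
n=27: 27·1 9·3 3·9 1·27  f→[531441+6561+81+1]=538084
[q^28] f(28)=614656,f(14)=38416,f(7)=2401,f(4)=256,f(2)=16,f(1)=1 ⇒ 655746
[q^29] f(29)=707281,f(1)=1 ⇒ 707282
q^30  k|30↦f(k): 30:810000 15:50625 10:10000 6:1296 5:625 3:81 2:16 1:1  a_30=872644
d|31:{31,1}  Σf=923521+1=923522
d|32:{32,16,8,4,2,1}  Σf=1048576+65536+4096+256+16+1=1118481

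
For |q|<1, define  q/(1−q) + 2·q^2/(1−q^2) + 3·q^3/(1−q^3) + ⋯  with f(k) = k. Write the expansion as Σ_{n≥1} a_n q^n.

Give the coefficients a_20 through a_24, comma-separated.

42, 32, 36, 24, 60

d|20:{1,2,4,5,10,20}  Σf=1+2+4+5+10+20=42
q^21  k|21↦f(k): 21:21 7:7 3:3 1:1  a_21=32
q^22  k|22↦f(k): 22:22 11:11 2:2 1:1  a_22=36
q^23  k|23↦f(k): 1:1 23:23  a_23=24
[q^24] f(1)=1,f(2)=2,f(3)=3,f(4)=4,f(6)=6,f(8)=8,f(12)=12,f(24)=24 ⇒ 60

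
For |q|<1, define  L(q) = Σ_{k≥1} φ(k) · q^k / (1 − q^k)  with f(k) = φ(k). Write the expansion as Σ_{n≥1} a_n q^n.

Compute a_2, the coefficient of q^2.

d|2:{2,1}  Σφ=1+1=2

a_2 = 2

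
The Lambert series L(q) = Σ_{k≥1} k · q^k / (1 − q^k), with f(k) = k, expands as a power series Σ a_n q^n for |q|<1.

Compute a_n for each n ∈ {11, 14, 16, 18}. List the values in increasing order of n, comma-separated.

12, 24, 31, 39

q^11  k|11↦f(k): 11:11 1:1  a_11=12
[q^14] f(1)=1,f(2)=2,f(7)=7,f(14)=14 ⇒ 24
q^16  k|16↦f(k): 16:16 8:8 4:4 2:2 1:1  a_16=31
d|18:{18,9,6,3,2,1}  Σf=18+9+6+3+2+1=39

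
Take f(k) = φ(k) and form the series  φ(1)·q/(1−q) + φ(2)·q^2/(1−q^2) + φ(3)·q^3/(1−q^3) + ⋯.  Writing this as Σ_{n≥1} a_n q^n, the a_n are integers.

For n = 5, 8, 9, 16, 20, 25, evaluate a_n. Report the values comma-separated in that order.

d|5:{1,5}  Σφ=1+4=5
d|8:{1,2,4,8}  Σφ=1+1+2+4=8
d|9:{1,3,9}  Σφ=1+2+6=9
n=16: 16·1 8·2 4·4 2·8 1·16  φ→[8+4+2+1+1]=16
n=20: 1·20 2·10 4·5 5·4 10·2 20·1  φ→[1+1+2+4+4+8]=20
n=25: 1·25 5·5 25·1  φ→[1+4+20]=25

5, 8, 9, 16, 20, 25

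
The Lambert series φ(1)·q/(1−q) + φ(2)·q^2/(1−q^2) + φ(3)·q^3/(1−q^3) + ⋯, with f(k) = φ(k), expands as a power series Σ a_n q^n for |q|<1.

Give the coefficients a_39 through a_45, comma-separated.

n=39: 1·39 3·13 13·3 39·1  φ→[1+2+12+24]=39
q^40  k|40↦φ(k): 40:16 20:8 10:4 8:4 5:4 4:2 2:1 1:1  a_40=40
d|41:{41,1}  Σφ=40+1=41
d|42:{42,21,14,7,6,3,2,1}  Σφ=12+12+6+6+2+2+1+1=42
q^43  k|43↦φ(k): 43:42 1:1  a_43=43
q^44  k|44↦φ(k): 1:1 2:1 4:2 11:10 22:10 44:20  a_44=44
q^45  k|45↦φ(k): 1:1 3:2 5:4 9:6 15:8 45:24  a_45=45

39, 40, 41, 42, 43, 44, 45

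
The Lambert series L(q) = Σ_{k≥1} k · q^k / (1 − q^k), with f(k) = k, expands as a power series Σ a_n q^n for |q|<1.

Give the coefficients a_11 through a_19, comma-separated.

q^11  k|11↦f(k): 11:11 1:1  a_11=12
n=12: 12·1 6·2 4·3 3·4 2·6 1·12  f→[12+6+4+3+2+1]=28
q^13  k|13↦f(k): 13:13 1:1  a_13=14
q^14  k|14↦f(k): 1:1 2:2 7:7 14:14  a_14=24
d|15:{15,5,3,1}  Σf=15+5+3+1=24
d|16:{1,2,4,8,16}  Σf=1+2+4+8+16=31
n=17: 17·1 1·17  f→[17+1]=18
[q^18] f(18)=18,f(9)=9,f(6)=6,f(3)=3,f(2)=2,f(1)=1 ⇒ 39
d|19:{1,19}  Σf=1+19=20

12, 28, 14, 24, 24, 31, 18, 39, 20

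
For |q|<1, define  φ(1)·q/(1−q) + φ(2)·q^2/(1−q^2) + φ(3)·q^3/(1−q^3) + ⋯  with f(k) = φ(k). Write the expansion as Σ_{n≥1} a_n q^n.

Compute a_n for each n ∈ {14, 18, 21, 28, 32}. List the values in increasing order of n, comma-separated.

n=14: 14·1 7·2 2·7 1·14  φ→[6+6+1+1]=14
[q^18] φ(1)=1,φ(2)=1,φ(3)=2,φ(6)=2,φ(9)=6,φ(18)=6 ⇒ 18
n=21: 1·21 3·7 7·3 21·1  φ→[1+2+6+12]=21
[q^28] φ(28)=12,φ(14)=6,φ(7)=6,φ(4)=2,φ(2)=1,φ(1)=1 ⇒ 28
d|32:{1,2,4,8,16,32}  Σφ=1+1+2+4+8+16=32

14, 18, 21, 28, 32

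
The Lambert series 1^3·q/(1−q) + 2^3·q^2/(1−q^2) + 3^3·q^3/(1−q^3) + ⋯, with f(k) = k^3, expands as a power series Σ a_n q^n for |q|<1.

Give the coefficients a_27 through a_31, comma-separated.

20440, 25112, 24390, 31752, 29792

d|27:{1,3,9,27}  Σf=1+27+729+19683=20440
n=28: 28·1 14·2 7·4 4·7 2·14 1·28  f→[21952+2744+343+64+8+1]=25112
n=29: 1·29 29·1  f→[1+24389]=24390
q^30  k|30↦f(k): 1:1 2:8 3:27 5:125 6:216 10:1000 15:3375 30:27000  a_30=31752
d|31:{1,31}  Σf=1+29791=29792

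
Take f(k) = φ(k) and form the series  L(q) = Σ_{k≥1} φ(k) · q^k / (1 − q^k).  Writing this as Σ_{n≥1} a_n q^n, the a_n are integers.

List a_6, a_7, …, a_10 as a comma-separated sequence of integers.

[q^6] φ(6)=2,φ(3)=2,φ(2)=1,φ(1)=1 ⇒ 6
q^7  k|7↦φ(k): 1:1 7:6  a_7=7
d|8:{1,2,4,8}  Σφ=1+1+2+4=8
[q^9] φ(1)=1,φ(3)=2,φ(9)=6 ⇒ 9
d|10:{1,2,5,10}  Σφ=1+1+4+4=10

6, 7, 8, 9, 10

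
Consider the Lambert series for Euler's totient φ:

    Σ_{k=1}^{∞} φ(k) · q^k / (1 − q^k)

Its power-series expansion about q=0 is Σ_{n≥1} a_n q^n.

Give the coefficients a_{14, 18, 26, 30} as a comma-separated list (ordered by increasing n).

q^14  k|14↦φ(k): 1:1 2:1 7:6 14:6  a_14=14
q^18  k|18↦φ(k): 18:6 9:6 6:2 3:2 2:1 1:1  a_18=18
d|26:{1,2,13,26}  Σφ=1+1+12+12=26
d|30:{1,2,3,5,6,10,15,30}  Σφ=1+1+2+4+2+4+8+8=30

14, 18, 26, 30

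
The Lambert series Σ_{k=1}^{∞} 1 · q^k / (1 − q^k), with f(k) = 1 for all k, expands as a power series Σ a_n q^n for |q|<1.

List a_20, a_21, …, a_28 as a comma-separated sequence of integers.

q^20  k|20↦f(k): 20:1 10:1 5:1 4:1 2:1 1:1  a_20=6
d|21:{21,7,3,1}  Σf=1+1+1+1=4
n=22: 22·1 11·2 2·11 1·22  f→[1+1+1+1]=4
[q^23] f(23)=1,f(1)=1 ⇒ 2
q^24  k|24↦f(k): 1:1 2:1 3:1 4:1 6:1 8:1 12:1 24:1  a_24=8
d|25:{1,5,25}  Σf=1+1+1=3
n=26: 26·1 13·2 2·13 1·26  f→[1+1+1+1]=4
[q^27] f(1)=1,f(3)=1,f(9)=1,f(27)=1 ⇒ 4
[q^28] f(28)=1,f(14)=1,f(7)=1,f(4)=1,f(2)=1,f(1)=1 ⇒ 6

6, 4, 4, 2, 8, 3, 4, 4, 6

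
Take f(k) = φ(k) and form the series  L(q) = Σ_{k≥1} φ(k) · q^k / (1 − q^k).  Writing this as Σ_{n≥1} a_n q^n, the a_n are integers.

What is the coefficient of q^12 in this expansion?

q^12  k|12↦φ(k): 12:4 6:2 4:2 3:2 2:1 1:1  a_12=12

a_12 = 12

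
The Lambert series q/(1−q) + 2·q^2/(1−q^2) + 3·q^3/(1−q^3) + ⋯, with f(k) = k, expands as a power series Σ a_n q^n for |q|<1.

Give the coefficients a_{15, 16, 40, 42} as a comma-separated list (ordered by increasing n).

24, 31, 90, 96

q^15  k|15↦f(k): 1:1 3:3 5:5 15:15  a_15=24
d|16:{1,2,4,8,16}  Σf=1+2+4+8+16=31
n=40: 1·40 2·20 4·10 5·8 8·5 10·4 20·2 40·1  f→[1+2+4+5+8+10+20+40]=90
d|42:{1,2,3,6,7,14,21,42}  Σf=1+2+3+6+7+14+21+42=96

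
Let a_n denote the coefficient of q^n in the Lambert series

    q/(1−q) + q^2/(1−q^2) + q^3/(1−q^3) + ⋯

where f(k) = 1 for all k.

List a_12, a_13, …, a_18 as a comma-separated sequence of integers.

6, 2, 4, 4, 5, 2, 6

q^12  k|12↦f(k): 1:1 2:1 3:1 4:1 6:1 12:1  a_12=6
[q^13] f(1)=1,f(13)=1 ⇒ 2
n=14: 1·14 2·7 7·2 14·1  f→[1+1+1+1]=4
q^15  k|15↦f(k): 15:1 5:1 3:1 1:1  a_15=4
[q^16] f(16)=1,f(8)=1,f(4)=1,f(2)=1,f(1)=1 ⇒ 5
[q^17] f(17)=1,f(1)=1 ⇒ 2
q^18  k|18↦f(k): 18:1 9:1 6:1 3:1 2:1 1:1  a_18=6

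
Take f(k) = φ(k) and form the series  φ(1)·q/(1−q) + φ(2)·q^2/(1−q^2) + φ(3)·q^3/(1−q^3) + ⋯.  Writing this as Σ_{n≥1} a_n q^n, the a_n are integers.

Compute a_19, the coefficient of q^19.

d|19:{19,1}  Σφ=18+1=19

a_19 = 19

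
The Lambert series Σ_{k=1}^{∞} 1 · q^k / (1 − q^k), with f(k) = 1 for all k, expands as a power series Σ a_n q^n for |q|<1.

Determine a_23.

a_23 = 2

n=23: 1·23 23·1  f→[1+1]=2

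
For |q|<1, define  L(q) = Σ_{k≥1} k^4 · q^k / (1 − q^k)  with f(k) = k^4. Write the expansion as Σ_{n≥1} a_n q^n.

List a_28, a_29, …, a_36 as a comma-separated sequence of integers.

d|28:{1,2,4,7,14,28}  Σf=1+16+256+2401+38416+614656=655746
q^29  k|29↦f(k): 1:1 29:707281  a_29=707282
[q^30] f(1)=1,f(2)=16,f(3)=81,f(5)=625,f(6)=1296,f(10)=10000,f(15)=50625,f(30)=810000 ⇒ 872644
q^31  k|31↦f(k): 1:1 31:923521  a_31=923522
d|32:{32,16,8,4,2,1}  Σf=1048576+65536+4096+256+16+1=1118481
[q^33] f(33)=1185921,f(11)=14641,f(3)=81,f(1)=1 ⇒ 1200644
[q^34] f(34)=1336336,f(17)=83521,f(2)=16,f(1)=1 ⇒ 1419874
[q^35] f(35)=1500625,f(7)=2401,f(5)=625,f(1)=1 ⇒ 1503652
[q^36] f(1)=1,f(2)=16,f(3)=81,f(4)=256,f(6)=1296,f(9)=6561,f(12)=20736,f(18)=104976,f(36)=1679616 ⇒ 1813539

655746, 707282, 872644, 923522, 1118481, 1200644, 1419874, 1503652, 1813539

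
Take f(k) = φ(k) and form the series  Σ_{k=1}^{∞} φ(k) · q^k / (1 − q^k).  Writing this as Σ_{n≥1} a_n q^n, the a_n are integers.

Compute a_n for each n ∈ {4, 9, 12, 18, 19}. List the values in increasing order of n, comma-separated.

[q^4] φ(4)=2,φ(2)=1,φ(1)=1 ⇒ 4
[q^9] φ(1)=1,φ(3)=2,φ(9)=6 ⇒ 9
[q^12] φ(12)=4,φ(6)=2,φ(4)=2,φ(3)=2,φ(2)=1,φ(1)=1 ⇒ 12
[q^18] φ(18)=6,φ(9)=6,φ(6)=2,φ(3)=2,φ(2)=1,φ(1)=1 ⇒ 18
n=19: 19·1 1·19  φ→[18+1]=19

4, 9, 12, 18, 19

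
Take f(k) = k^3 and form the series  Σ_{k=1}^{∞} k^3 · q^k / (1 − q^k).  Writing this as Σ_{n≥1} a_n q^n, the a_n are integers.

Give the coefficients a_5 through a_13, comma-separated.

d|5:{5,1}  Σf=125+1=126
d|6:{6,3,2,1}  Σf=216+27+8+1=252
[q^7] f(7)=343,f(1)=1 ⇒ 344
[q^8] f(1)=1,f(2)=8,f(4)=64,f(8)=512 ⇒ 585
d|9:{9,3,1}  Σf=729+27+1=757
q^10  k|10↦f(k): 10:1000 5:125 2:8 1:1  a_10=1134
[q^11] f(11)=1331,f(1)=1 ⇒ 1332
[q^12] f(12)=1728,f(6)=216,f(4)=64,f(3)=27,f(2)=8,f(1)=1 ⇒ 2044
[q^13] f(13)=2197,f(1)=1 ⇒ 2198

126, 252, 344, 585, 757, 1134, 1332, 2044, 2198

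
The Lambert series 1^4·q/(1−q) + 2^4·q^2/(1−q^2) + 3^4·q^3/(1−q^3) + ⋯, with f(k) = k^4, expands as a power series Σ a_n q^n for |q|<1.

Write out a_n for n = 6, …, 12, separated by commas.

[q^6] f(6)=1296,f(3)=81,f(2)=16,f(1)=1 ⇒ 1394
q^7  k|7↦f(k): 7:2401 1:1  a_7=2402
n=8: 1·8 2·4 4·2 8·1  f→[1+16+256+4096]=4369
n=9: 1·9 3·3 9·1  f→[1+81+6561]=6643
[q^10] f(1)=1,f(2)=16,f(5)=625,f(10)=10000 ⇒ 10642
d|11:{1,11}  Σf=1+14641=14642
[q^12] f(1)=1,f(2)=16,f(3)=81,f(4)=256,f(6)=1296,f(12)=20736 ⇒ 22386

1394, 2402, 4369, 6643, 10642, 14642, 22386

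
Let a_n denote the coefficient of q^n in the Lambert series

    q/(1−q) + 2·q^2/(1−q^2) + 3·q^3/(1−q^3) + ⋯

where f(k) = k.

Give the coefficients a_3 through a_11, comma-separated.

4, 7, 6, 12, 8, 15, 13, 18, 12

q^3  k|3↦f(k): 3:3 1:1  a_3=4
d|4:{1,2,4}  Σf=1+2+4=7
d|5:{5,1}  Σf=5+1=6
q^6  k|6↦f(k): 1:1 2:2 3:3 6:6  a_6=12
q^7  k|7↦f(k): 1:1 7:7  a_7=8
d|8:{8,4,2,1}  Σf=8+4+2+1=15
[q^9] f(1)=1,f(3)=3,f(9)=9 ⇒ 13
[q^10] f(1)=1,f(2)=2,f(5)=5,f(10)=10 ⇒ 18
d|11:{11,1}  Σf=11+1=12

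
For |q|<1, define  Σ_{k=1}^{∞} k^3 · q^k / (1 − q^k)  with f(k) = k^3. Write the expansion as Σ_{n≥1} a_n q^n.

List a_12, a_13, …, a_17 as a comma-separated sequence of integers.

2044, 2198, 3096, 3528, 4681, 4914

q^12  k|12↦f(k): 1:1 2:8 3:27 4:64 6:216 12:1728  a_12=2044
n=13: 1·13 13·1  f→[1+2197]=2198
q^14  k|14↦f(k): 1:1 2:8 7:343 14:2744  a_14=3096
q^15  k|15↦f(k): 1:1 3:27 5:125 15:3375  a_15=3528
d|16:{1,2,4,8,16}  Σf=1+8+64+512+4096=4681
d|17:{17,1}  Σf=4913+1=4914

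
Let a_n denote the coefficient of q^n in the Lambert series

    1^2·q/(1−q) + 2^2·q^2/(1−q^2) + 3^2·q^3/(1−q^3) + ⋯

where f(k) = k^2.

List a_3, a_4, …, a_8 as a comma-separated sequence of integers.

10, 21, 26, 50, 50, 85

d|3:{3,1}  Σf=9+1=10
q^4  k|4↦f(k): 4:16 2:4 1:1  a_4=21
d|5:{5,1}  Σf=25+1=26
d|6:{1,2,3,6}  Σf=1+4+9+36=50
[q^7] f(1)=1,f(7)=49 ⇒ 50
[q^8] f(1)=1,f(2)=4,f(4)=16,f(8)=64 ⇒ 85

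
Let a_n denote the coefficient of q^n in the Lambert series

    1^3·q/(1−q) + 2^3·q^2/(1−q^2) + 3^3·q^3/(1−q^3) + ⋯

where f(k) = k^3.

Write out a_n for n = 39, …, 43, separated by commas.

61544, 73710, 68922, 86688, 79508

n=39: 1·39 3·13 13·3 39·1  f→[1+27+2197+59319]=61544
[q^40] f(1)=1,f(2)=8,f(4)=64,f(5)=125,f(8)=512,f(10)=1000,f(20)=8000,f(40)=64000 ⇒ 73710
n=41: 41·1 1·41  f→[68921+1]=68922
[q^42] f(1)=1,f(2)=8,f(3)=27,f(6)=216,f(7)=343,f(14)=2744,f(21)=9261,f(42)=74088 ⇒ 86688
d|43:{43,1}  Σf=79507+1=79508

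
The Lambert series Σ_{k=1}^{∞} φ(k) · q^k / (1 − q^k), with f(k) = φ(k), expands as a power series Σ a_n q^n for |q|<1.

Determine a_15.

[q^15] φ(15)=8,φ(5)=4,φ(3)=2,φ(1)=1 ⇒ 15

a_15 = 15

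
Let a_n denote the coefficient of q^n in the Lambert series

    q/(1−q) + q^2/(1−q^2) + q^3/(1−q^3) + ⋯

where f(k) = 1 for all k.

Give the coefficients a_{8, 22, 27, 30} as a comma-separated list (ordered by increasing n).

4, 4, 4, 8

n=8: 1·8 2·4 4·2 8·1  f→[1+1+1+1]=4
d|22:{22,11,2,1}  Σf=1+1+1+1=4
[q^27] f(27)=1,f(9)=1,f(3)=1,f(1)=1 ⇒ 4
n=30: 1·30 2·15 3·10 5·6 6·5 10·3 15·2 30·1  f→[1+1+1+1+1+1+1+1]=8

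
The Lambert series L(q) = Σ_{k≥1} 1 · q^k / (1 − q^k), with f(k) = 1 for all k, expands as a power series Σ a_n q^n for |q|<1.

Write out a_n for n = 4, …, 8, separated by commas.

3, 2, 4, 2, 4

d|4:{1,2,4}  Σf=1+1+1=3
n=5: 1·5 5·1  f→[1+1]=2
d|6:{1,2,3,6}  Σf=1+1+1+1=4
[q^7] f(7)=1,f(1)=1 ⇒ 2
[q^8] f(1)=1,f(2)=1,f(4)=1,f(8)=1 ⇒ 4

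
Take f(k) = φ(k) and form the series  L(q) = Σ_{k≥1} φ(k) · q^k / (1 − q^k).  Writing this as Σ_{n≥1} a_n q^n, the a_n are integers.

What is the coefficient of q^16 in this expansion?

[q^16] φ(1)=1,φ(2)=1,φ(4)=2,φ(8)=4,φ(16)=8 ⇒ 16

a_16 = 16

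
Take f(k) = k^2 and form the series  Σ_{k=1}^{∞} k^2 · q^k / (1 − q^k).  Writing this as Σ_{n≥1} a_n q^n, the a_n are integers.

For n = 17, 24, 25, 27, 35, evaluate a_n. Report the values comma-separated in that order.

290, 850, 651, 820, 1300

[q^17] f(1)=1,f(17)=289 ⇒ 290
[q^24] f(24)=576,f(12)=144,f(8)=64,f(6)=36,f(4)=16,f(3)=9,f(2)=4,f(1)=1 ⇒ 850
d|25:{1,5,25}  Σf=1+25+625=651
q^27  k|27↦f(k): 27:729 9:81 3:9 1:1  a_27=820
d|35:{1,5,7,35}  Σf=1+25+49+1225=1300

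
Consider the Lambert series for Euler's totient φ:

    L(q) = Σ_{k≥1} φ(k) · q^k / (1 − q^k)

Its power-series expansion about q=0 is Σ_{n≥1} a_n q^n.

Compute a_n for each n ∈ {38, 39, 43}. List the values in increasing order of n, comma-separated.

[q^38] φ(1)=1,φ(2)=1,φ(19)=18,φ(38)=18 ⇒ 38
d|39:{1,3,13,39}  Σφ=1+2+12+24=39
q^43  k|43↦φ(k): 43:42 1:1  a_43=43

38, 39, 43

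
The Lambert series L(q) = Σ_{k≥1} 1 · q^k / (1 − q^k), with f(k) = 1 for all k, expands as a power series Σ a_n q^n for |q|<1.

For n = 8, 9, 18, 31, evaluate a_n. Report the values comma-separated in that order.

4, 3, 6, 2

q^8  k|8↦f(k): 8:1 4:1 2:1 1:1  a_8=4
[q^9] f(1)=1,f(3)=1,f(9)=1 ⇒ 3
q^18  k|18↦f(k): 18:1 9:1 6:1 3:1 2:1 1:1  a_18=6
[q^31] f(31)=1,f(1)=1 ⇒ 2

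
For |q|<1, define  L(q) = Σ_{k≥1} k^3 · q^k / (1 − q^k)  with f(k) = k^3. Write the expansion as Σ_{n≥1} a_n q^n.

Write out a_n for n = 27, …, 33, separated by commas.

20440, 25112, 24390, 31752, 29792, 37449, 37296

q^27  k|27↦f(k): 27:19683 9:729 3:27 1:1  a_27=20440
n=28: 28·1 14·2 7·4 4·7 2·14 1·28  f→[21952+2744+343+64+8+1]=25112
n=29: 1·29 29·1  f→[1+24389]=24390
[q^30] f(30)=27000,f(15)=3375,f(10)=1000,f(6)=216,f(5)=125,f(3)=27,f(2)=8,f(1)=1 ⇒ 31752
[q^31] f(31)=29791,f(1)=1 ⇒ 29792
q^32  k|32↦f(k): 32:32768 16:4096 8:512 4:64 2:8 1:1  a_32=37449
[q^33] f(1)=1,f(3)=27,f(11)=1331,f(33)=35937 ⇒ 37296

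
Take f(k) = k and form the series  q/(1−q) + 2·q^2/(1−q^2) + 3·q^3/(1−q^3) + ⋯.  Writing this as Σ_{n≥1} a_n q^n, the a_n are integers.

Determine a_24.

q^24  k|24↦f(k): 1:1 2:2 3:3 4:4 6:6 8:8 12:12 24:24  a_24=60

a_24 = 60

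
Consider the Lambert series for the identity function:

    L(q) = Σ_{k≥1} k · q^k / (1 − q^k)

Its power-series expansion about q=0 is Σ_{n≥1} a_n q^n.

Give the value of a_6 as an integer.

a_6 = 12

q^6  k|6↦f(k): 1:1 2:2 3:3 6:6  a_6=12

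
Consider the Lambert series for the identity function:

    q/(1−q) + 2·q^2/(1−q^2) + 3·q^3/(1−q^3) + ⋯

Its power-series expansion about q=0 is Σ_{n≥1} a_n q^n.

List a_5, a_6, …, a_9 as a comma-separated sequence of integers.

6, 12, 8, 15, 13

n=5: 1·5 5·1  f→[1+5]=6
n=6: 6·1 3·2 2·3 1·6  f→[6+3+2+1]=12
n=7: 1·7 7·1  f→[1+7]=8
n=8: 8·1 4·2 2·4 1·8  f→[8+4+2+1]=15
[q^9] f(9)=9,f(3)=3,f(1)=1 ⇒ 13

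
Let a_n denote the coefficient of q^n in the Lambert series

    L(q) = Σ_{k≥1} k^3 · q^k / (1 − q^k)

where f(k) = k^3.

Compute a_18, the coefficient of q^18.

q^18  k|18↦f(k): 18:5832 9:729 6:216 3:27 2:8 1:1  a_18=6813

a_18 = 6813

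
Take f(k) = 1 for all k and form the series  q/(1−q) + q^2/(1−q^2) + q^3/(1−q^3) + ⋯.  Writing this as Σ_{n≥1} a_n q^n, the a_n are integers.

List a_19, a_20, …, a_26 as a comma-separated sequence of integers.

d|19:{1,19}  Σf=1+1=2
n=20: 1·20 2·10 4·5 5·4 10·2 20·1  f→[1+1+1+1+1+1]=6
n=21: 1·21 3·7 7·3 21·1  f→[1+1+1+1]=4
n=22: 22·1 11·2 2·11 1·22  f→[1+1+1+1]=4
n=23: 1·23 23·1  f→[1+1]=2
n=24: 24·1 12·2 8·3 6·4 4·6 3·8 2·12 1·24  f→[1+1+1+1+1+1+1+1]=8
[q^25] f(1)=1,f(5)=1,f(25)=1 ⇒ 3
q^26  k|26↦f(k): 1:1 2:1 13:1 26:1  a_26=4

2, 6, 4, 4, 2, 8, 3, 4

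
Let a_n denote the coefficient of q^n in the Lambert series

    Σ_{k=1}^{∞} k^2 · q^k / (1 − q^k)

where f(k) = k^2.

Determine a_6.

a_6 = 50

d|6:{6,3,2,1}  Σf=36+9+4+1=50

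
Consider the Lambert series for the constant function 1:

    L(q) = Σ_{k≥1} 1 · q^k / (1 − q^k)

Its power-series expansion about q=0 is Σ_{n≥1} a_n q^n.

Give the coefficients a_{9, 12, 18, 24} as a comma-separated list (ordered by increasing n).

d|9:{1,3,9}  Σf=1+1+1=3
n=12: 12·1 6·2 4·3 3·4 2·6 1·12  f→[1+1+1+1+1+1]=6
q^18  k|18↦f(k): 1:1 2:1 3:1 6:1 9:1 18:1  a_18=6
n=24: 1·24 2·12 3·8 4·6 6·4 8·3 12·2 24·1  f→[1+1+1+1+1+1+1+1]=8

3, 6, 6, 8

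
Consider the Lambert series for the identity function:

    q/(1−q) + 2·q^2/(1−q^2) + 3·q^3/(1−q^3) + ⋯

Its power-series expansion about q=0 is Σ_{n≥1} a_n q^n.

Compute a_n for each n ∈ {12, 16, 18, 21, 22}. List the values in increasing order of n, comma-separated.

[q^12] f(12)=12,f(6)=6,f(4)=4,f(3)=3,f(2)=2,f(1)=1 ⇒ 28
q^16  k|16↦f(k): 16:16 8:8 4:4 2:2 1:1  a_16=31
d|18:{1,2,3,6,9,18}  Σf=1+2+3+6+9+18=39
n=21: 21·1 7·3 3·7 1·21  f→[21+7+3+1]=32
d|22:{1,2,11,22}  Σf=1+2+11+22=36

28, 31, 39, 32, 36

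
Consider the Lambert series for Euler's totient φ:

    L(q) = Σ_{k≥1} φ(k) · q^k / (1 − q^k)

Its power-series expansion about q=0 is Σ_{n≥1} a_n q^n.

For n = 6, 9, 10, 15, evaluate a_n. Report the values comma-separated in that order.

n=6: 6·1 3·2 2·3 1·6  φ→[2+2+1+1]=6
q^9  k|9↦φ(k): 9:6 3:2 1:1  a_9=9
q^10  k|10↦φ(k): 1:1 2:1 5:4 10:4  a_10=10
n=15: 1·15 3·5 5·3 15·1  φ→[1+2+4+8]=15

6, 9, 10, 15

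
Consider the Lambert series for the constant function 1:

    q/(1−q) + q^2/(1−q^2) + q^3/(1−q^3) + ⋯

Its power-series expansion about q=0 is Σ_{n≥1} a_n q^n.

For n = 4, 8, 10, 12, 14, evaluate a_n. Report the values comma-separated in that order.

3, 4, 4, 6, 4

n=4: 1·4 2·2 4·1  f→[1+1+1]=3
n=8: 1·8 2·4 4·2 8·1  f→[1+1+1+1]=4
q^10  k|10↦f(k): 1:1 2:1 5:1 10:1  a_10=4
d|12:{1,2,3,4,6,12}  Σf=1+1+1+1+1+1=6
d|14:{14,7,2,1}  Σf=1+1+1+1=4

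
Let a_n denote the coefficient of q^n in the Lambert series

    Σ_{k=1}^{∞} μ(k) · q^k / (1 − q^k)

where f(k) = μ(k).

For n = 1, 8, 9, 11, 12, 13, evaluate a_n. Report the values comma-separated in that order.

1, 0, 0, 0, 0, 0

[q^1] μ(1)=1 ⇒ 1
[q^8] μ(1)=1,μ(2)=-1,μ(4)=0,μ(8)=0 ⇒ 0
[q^9] μ(9)=0,μ(3)=-1,μ(1)=1 ⇒ 0
[q^11] μ(1)=1,μ(11)=-1 ⇒ 0
q^12  k|12↦μ(k): 1:1 2:-1 3:-1 4:0 6:1 12:0  a_12=0
d|13:{1,13}  Σμ=1+(-1)=0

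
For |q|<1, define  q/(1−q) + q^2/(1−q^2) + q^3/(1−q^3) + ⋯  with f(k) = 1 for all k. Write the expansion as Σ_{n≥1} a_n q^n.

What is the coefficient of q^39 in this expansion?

d|39:{1,3,13,39}  Σf=1+1+1+1=4

a_39 = 4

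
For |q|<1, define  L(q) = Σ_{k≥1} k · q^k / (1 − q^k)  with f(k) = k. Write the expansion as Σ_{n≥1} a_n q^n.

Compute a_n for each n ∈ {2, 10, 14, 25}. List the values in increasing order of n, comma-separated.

n=2: 2·1 1·2  f→[2+1]=3
[q^10] f(10)=10,f(5)=5,f(2)=2,f(1)=1 ⇒ 18
q^14  k|14↦f(k): 14:14 7:7 2:2 1:1  a_14=24
q^25  k|25↦f(k): 25:25 5:5 1:1  a_25=31

3, 18, 24, 31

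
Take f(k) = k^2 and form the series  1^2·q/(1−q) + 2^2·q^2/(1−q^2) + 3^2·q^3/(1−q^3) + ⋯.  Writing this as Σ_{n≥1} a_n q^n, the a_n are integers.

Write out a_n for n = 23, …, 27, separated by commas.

q^23  k|23↦f(k): 23:529 1:1  a_23=530
d|24:{1,2,3,4,6,8,12,24}  Σf=1+4+9+16+36+64+144+576=850
[q^25] f(1)=1,f(5)=25,f(25)=625 ⇒ 651
n=26: 26·1 13·2 2·13 1·26  f→[676+169+4+1]=850
[q^27] f(27)=729,f(9)=81,f(3)=9,f(1)=1 ⇒ 820

530, 850, 651, 850, 820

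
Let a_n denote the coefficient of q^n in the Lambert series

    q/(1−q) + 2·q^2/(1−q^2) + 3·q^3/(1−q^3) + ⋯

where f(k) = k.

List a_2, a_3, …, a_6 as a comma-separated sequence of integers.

[q^2] f(1)=1,f(2)=2 ⇒ 3
n=3: 1·3 3·1  f→[1+3]=4
[q^4] f(4)=4,f(2)=2,f(1)=1 ⇒ 7
n=5: 5·1 1·5  f→[5+1]=6
d|6:{6,3,2,1}  Σf=6+3+2+1=12

3, 4, 7, 6, 12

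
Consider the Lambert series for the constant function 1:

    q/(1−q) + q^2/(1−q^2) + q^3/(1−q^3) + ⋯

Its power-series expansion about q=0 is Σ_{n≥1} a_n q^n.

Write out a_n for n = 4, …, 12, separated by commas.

3, 2, 4, 2, 4, 3, 4, 2, 6

q^4  k|4↦f(k): 1:1 2:1 4:1  a_4=3
d|5:{5,1}  Σf=1+1=2
q^6  k|6↦f(k): 6:1 3:1 2:1 1:1  a_6=4
[q^7] f(7)=1,f(1)=1 ⇒ 2
d|8:{8,4,2,1}  Σf=1+1+1+1=4
q^9  k|9↦f(k): 9:1 3:1 1:1  a_9=3
d|10:{1,2,5,10}  Σf=1+1+1+1=4
[q^11] f(1)=1,f(11)=1 ⇒ 2
n=12: 12·1 6·2 4·3 3·4 2·6 1·12  f→[1+1+1+1+1+1]=6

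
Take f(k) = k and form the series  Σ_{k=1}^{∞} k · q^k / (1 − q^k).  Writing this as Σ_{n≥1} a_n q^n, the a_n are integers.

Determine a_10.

a_10 = 18

n=10: 10·1 5·2 2·5 1·10  f→[10+5+2+1]=18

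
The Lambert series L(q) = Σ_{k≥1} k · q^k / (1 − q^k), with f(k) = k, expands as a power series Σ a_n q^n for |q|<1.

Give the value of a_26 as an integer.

a_26 = 42

q^26  k|26↦f(k): 26:26 13:13 2:2 1:1  a_26=42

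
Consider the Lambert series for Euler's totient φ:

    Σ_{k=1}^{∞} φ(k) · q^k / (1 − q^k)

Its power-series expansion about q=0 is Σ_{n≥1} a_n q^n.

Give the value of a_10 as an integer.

[q^10] φ(1)=1,φ(2)=1,φ(5)=4,φ(10)=4 ⇒ 10

a_10 = 10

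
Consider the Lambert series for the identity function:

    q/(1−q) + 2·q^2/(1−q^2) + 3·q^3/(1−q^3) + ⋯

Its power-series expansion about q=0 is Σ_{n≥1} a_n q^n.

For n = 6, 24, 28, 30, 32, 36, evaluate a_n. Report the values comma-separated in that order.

[q^6] f(6)=6,f(3)=3,f(2)=2,f(1)=1 ⇒ 12
q^24  k|24↦f(k): 24:24 12:12 8:8 6:6 4:4 3:3 2:2 1:1  a_24=60
[q^28] f(28)=28,f(14)=14,f(7)=7,f(4)=4,f(2)=2,f(1)=1 ⇒ 56
q^30  k|30↦f(k): 1:1 2:2 3:3 5:5 6:6 10:10 15:15 30:30  a_30=72
d|32:{1,2,4,8,16,32}  Σf=1+2+4+8+16+32=63
[q^36] f(1)=1,f(2)=2,f(3)=3,f(4)=4,f(6)=6,f(9)=9,f(12)=12,f(18)=18,f(36)=36 ⇒ 91

12, 60, 56, 72, 63, 91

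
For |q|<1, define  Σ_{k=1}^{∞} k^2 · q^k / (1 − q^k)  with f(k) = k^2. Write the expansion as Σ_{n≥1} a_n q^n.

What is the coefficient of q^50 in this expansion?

a_50 = 3255

[q^50] f(1)=1,f(2)=4,f(5)=25,f(10)=100,f(25)=625,f(50)=2500 ⇒ 3255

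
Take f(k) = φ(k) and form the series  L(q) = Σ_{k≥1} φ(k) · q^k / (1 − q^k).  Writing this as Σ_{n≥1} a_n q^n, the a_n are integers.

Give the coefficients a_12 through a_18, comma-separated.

[q^12] φ(1)=1,φ(2)=1,φ(3)=2,φ(4)=2,φ(6)=2,φ(12)=4 ⇒ 12
[q^13] φ(13)=12,φ(1)=1 ⇒ 13
q^14  k|14↦φ(k): 1:1 2:1 7:6 14:6  a_14=14
[q^15] φ(1)=1,φ(3)=2,φ(5)=4,φ(15)=8 ⇒ 15
q^16  k|16↦φ(k): 1:1 2:1 4:2 8:4 16:8  a_16=16
q^17  k|17↦φ(k): 17:16 1:1  a_17=17
q^18  k|18↦φ(k): 1:1 2:1 3:2 6:2 9:6 18:6  a_18=18

12, 13, 14, 15, 16, 17, 18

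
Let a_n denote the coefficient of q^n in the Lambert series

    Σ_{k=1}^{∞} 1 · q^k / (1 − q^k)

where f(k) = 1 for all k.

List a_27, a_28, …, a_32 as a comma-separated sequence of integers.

4, 6, 2, 8, 2, 6

q^27  k|27↦f(k): 27:1 9:1 3:1 1:1  a_27=4
d|28:{28,14,7,4,2,1}  Σf=1+1+1+1+1+1=6
n=29: 1·29 29·1  f→[1+1]=2
n=30: 1·30 2·15 3·10 5·6 6·5 10·3 15·2 30·1  f→[1+1+1+1+1+1+1+1]=8
d|31:{31,1}  Σf=1+1=2
q^32  k|32↦f(k): 1:1 2:1 4:1 8:1 16:1 32:1  a_32=6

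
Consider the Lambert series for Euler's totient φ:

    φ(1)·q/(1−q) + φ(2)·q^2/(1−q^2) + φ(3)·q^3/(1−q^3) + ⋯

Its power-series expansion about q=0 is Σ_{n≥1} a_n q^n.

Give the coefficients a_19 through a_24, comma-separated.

[q^19] φ(1)=1,φ(19)=18 ⇒ 19
n=20: 1·20 2·10 4·5 5·4 10·2 20·1  φ→[1+1+2+4+4+8]=20
d|21:{21,7,3,1}  Σφ=12+6+2+1=21
n=22: 1·22 2·11 11·2 22·1  φ→[1+1+10+10]=22
n=23: 1·23 23·1  φ→[1+22]=23
[q^24] φ(24)=8,φ(12)=4,φ(8)=4,φ(6)=2,φ(4)=2,φ(3)=2,φ(2)=1,φ(1)=1 ⇒ 24

19, 20, 21, 22, 23, 24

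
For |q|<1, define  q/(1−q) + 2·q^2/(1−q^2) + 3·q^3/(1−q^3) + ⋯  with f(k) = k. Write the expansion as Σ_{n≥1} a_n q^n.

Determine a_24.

n=24: 24·1 12·2 8·3 6·4 4·6 3·8 2·12 1·24  f→[24+12+8+6+4+3+2+1]=60

a_24 = 60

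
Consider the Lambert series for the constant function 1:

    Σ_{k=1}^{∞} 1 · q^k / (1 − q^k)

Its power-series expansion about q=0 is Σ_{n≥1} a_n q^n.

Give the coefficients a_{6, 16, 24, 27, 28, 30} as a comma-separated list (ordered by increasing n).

n=6: 6·1 3·2 2·3 1·6  f→[1+1+1+1]=4
d|16:{16,8,4,2,1}  Σf=1+1+1+1+1=5
[q^24] f(24)=1,f(12)=1,f(8)=1,f(6)=1,f(4)=1,f(3)=1,f(2)=1,f(1)=1 ⇒ 8
d|27:{27,9,3,1}  Σf=1+1+1+1=4
[q^28] f(1)=1,f(2)=1,f(4)=1,f(7)=1,f(14)=1,f(28)=1 ⇒ 6
n=30: 30·1 15·2 10·3 6·5 5·6 3·10 2·15 1·30  f→[1+1+1+1+1+1+1+1]=8

4, 5, 8, 4, 6, 8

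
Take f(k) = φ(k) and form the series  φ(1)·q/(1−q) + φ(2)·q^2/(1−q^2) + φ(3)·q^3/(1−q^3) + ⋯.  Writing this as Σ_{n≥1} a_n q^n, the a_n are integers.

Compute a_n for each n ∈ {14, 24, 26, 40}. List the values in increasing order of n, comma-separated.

d|14:{1,2,7,14}  Σφ=1+1+6+6=14
[q^24] φ(1)=1,φ(2)=1,φ(3)=2,φ(4)=2,φ(6)=2,φ(8)=4,φ(12)=4,φ(24)=8 ⇒ 24
[q^26] φ(26)=12,φ(13)=12,φ(2)=1,φ(1)=1 ⇒ 26
d|40:{40,20,10,8,5,4,2,1}  Σφ=16+8+4+4+4+2+1+1=40

14, 24, 26, 40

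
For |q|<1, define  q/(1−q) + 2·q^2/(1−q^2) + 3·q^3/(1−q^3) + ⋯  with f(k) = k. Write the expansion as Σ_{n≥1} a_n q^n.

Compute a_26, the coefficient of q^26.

[q^26] f(26)=26,f(13)=13,f(2)=2,f(1)=1 ⇒ 42

a_26 = 42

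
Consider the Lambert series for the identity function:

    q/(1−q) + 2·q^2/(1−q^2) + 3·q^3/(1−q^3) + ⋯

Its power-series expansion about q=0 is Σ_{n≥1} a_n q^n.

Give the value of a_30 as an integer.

[q^30] f(30)=30,f(15)=15,f(10)=10,f(6)=6,f(5)=5,f(3)=3,f(2)=2,f(1)=1 ⇒ 72

a_30 = 72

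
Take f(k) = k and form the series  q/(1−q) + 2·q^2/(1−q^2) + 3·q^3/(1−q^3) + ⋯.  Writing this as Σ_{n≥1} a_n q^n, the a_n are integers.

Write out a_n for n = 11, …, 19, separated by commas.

12, 28, 14, 24, 24, 31, 18, 39, 20

n=11: 1·11 11·1  f→[1+11]=12
d|12:{1,2,3,4,6,12}  Σf=1+2+3+4+6+12=28
d|13:{13,1}  Σf=13+1=14
d|14:{1,2,7,14}  Σf=1+2+7+14=24
d|15:{1,3,5,15}  Σf=1+3+5+15=24
n=16: 16·1 8·2 4·4 2·8 1·16  f→[16+8+4+2+1]=31
[q^17] f(17)=17,f(1)=1 ⇒ 18
q^18  k|18↦f(k): 18:18 9:9 6:6 3:3 2:2 1:1  a_18=39
q^19  k|19↦f(k): 1:1 19:19  a_19=20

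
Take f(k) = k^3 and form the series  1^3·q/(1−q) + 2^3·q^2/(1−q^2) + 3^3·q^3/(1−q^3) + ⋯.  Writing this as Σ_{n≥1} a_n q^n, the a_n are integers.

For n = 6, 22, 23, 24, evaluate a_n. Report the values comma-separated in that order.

n=6: 6·1 3·2 2·3 1·6  f→[216+27+8+1]=252
d|22:{22,11,2,1}  Σf=10648+1331+8+1=11988
q^23  k|23↦f(k): 23:12167 1:1  a_23=12168
[q^24] f(24)=13824,f(12)=1728,f(8)=512,f(6)=216,f(4)=64,f(3)=27,f(2)=8,f(1)=1 ⇒ 16380

252, 11988, 12168, 16380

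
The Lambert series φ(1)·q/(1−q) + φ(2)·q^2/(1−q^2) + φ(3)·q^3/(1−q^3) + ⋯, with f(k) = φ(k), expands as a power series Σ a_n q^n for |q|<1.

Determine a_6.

n=6: 1·6 2·3 3·2 6·1  φ→[1+1+2+2]=6

a_6 = 6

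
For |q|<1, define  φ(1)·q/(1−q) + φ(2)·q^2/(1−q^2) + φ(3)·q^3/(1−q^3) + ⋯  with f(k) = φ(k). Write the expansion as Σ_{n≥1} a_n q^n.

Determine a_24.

d|24:{1,2,3,4,6,8,12,24}  Σφ=1+1+2+2+2+4+4+8=24

a_24 = 24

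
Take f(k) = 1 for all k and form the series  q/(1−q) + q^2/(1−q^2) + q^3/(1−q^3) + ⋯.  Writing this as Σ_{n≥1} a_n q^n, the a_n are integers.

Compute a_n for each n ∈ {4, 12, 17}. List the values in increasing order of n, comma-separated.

q^4  k|4↦f(k): 1:1 2:1 4:1  a_4=3
n=12: 1·12 2·6 3·4 4·3 6·2 12·1  f→[1+1+1+1+1+1]=6
q^17  k|17↦f(k): 1:1 17:1  a_17=2

3, 6, 2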